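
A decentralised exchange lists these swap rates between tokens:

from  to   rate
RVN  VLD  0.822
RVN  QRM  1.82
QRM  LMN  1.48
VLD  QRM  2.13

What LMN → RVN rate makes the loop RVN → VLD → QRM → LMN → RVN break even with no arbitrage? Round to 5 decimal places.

0.38591

Known legs of the cycle: 0.822 × 2.13 × 1.48 = 2.5912728
For no arbitrage the full-cycle product must be 1, so the missing rate is 1 / 2.5912728 ≈ 0.3859107.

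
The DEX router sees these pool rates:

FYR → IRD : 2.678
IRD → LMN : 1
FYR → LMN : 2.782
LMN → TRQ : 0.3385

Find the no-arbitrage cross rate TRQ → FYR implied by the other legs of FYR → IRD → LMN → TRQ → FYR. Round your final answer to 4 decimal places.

Known legs of the cycle: 2.678 × 1 × 0.3385 = 0.906503
For no arbitrage the full-cycle product must be 1, so the missing rate is 1 / 0.906503 ≈ 1.103140.

1.1031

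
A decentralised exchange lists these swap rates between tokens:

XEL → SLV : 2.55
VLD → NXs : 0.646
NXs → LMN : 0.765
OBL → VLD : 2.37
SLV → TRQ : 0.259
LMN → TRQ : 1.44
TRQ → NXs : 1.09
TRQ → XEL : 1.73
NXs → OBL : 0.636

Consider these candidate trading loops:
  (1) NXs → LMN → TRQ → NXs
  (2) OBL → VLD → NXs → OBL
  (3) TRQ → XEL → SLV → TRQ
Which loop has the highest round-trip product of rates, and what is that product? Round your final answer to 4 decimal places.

1.2007

(1) 0.765 × 1.44 × 1.09 = 1.20074
(2) 2.37 × 0.646 × 0.636 = 0.97373
(3) 1.73 × 2.55 × 0.259 = 1.14258
Highest is cycle (1) at 1.2007 (>1, arbitrage).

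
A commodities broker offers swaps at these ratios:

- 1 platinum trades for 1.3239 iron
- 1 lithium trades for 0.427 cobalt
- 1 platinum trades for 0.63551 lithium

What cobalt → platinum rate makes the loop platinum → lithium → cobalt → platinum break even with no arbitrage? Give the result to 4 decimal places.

Known legs of the cycle: 0.63551 × 0.427 = 0.27136277
For no arbitrage the full-cycle product must be 1, so the missing rate is 1 / 0.27136277 ≈ 3.685104.

3.6851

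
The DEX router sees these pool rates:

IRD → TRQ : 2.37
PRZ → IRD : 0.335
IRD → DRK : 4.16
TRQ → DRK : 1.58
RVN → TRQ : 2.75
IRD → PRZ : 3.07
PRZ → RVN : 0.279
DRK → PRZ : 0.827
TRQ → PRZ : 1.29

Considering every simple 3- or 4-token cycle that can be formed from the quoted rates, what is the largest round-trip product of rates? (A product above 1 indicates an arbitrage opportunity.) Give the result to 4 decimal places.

1.1525

PRZ→IRD→DRK→PRZ: 0.335 × 4.16 × 0.827 = 1.15251
PRZ→IRD→TRQ→DRK→PRZ: 0.335 × 2.37 × 1.58 × 0.827 = 1.03742
PRZ→IRD→TRQ→PRZ: 0.335 × 2.37 × 1.29 = 1.02420
PRZ→RVN→TRQ→DRK→PRZ: 0.279 × 2.75 × 1.58 × 0.827 = 1.00253
PRZ→RVN→TRQ→PRZ: 0.279 × 2.75 × 1.29 = 0.98975
Maximum is PRZ→IRD→DRK→PRZ at 1.1525; arbitrage exists.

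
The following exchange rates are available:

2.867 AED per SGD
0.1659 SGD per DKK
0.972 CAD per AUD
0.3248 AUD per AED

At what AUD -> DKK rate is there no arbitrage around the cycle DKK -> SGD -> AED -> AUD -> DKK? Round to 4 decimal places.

6.4731

Known legs of the cycle: 0.1659 × 2.867 × 0.3248 = 0.15448634544
For no arbitrage the full-cycle product must be 1, so the missing rate is 1 / 0.15448634544 ≈ 6.473064.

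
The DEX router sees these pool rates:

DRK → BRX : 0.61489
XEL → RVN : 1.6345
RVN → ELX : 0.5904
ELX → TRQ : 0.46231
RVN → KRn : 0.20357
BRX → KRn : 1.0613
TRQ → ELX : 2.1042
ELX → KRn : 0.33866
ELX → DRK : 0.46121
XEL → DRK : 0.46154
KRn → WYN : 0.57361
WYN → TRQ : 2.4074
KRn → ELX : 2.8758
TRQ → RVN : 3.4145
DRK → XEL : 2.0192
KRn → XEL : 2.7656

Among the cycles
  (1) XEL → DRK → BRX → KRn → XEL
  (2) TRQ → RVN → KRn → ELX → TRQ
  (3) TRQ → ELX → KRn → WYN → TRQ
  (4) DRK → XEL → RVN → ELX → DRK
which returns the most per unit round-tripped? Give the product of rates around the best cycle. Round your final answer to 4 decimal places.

(1) 0.46154 × 0.61489 × 1.0613 × 2.7656 = 0.83298
(2) 3.4145 × 0.20357 × 2.8758 × 0.46231 = 0.92413
(3) 2.1042 × 0.33866 × 0.57361 × 2.4074 = 0.98405
(4) 2.0192 × 1.6345 × 0.5904 × 0.46121 = 0.89869
Highest is cycle (3) at 0.9840 (≤1, no arbitrage).

0.9840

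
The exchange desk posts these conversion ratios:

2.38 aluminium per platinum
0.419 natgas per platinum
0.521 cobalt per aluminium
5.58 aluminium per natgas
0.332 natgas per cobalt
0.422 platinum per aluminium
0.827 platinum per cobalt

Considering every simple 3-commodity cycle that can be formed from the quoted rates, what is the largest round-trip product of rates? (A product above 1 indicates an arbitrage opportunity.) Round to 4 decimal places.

aluminium→cobalt→platinum→aluminium: 0.521 × 0.827 × 2.38 = 1.02546
aluminium→platinum→natgas→aluminium: 0.422 × 0.419 × 5.58 = 0.98664
aluminium→cobalt→natgas→aluminium: 0.521 × 0.332 × 5.58 = 0.96518
Maximum is aluminium→cobalt→platinum→aluminium at 1.0255; arbitrage exists.

1.0255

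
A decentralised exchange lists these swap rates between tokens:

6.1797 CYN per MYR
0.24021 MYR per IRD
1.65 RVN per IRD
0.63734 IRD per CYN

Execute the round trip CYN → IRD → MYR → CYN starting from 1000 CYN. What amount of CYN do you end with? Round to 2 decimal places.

946.08

1000 CYN × 0.63734 = 637.34 IRD
637.34 IRD × 0.24021 = 153.0954414 MYR
153.0954414 MYR × 6.1797 = 946.08389921958 CYN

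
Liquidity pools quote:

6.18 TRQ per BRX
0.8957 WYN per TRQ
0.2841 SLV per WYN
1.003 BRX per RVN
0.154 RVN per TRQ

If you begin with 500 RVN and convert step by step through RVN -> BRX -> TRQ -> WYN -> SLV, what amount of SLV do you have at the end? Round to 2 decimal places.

500 RVN × 1.003 = 501.5 BRX
501.5 BRX × 6.18 = 3099.27 TRQ
3099.27 TRQ × 0.8957 = 2776.016139 WYN
2776.016139 WYN × 0.2841 = 788.6661850899 SLV

788.67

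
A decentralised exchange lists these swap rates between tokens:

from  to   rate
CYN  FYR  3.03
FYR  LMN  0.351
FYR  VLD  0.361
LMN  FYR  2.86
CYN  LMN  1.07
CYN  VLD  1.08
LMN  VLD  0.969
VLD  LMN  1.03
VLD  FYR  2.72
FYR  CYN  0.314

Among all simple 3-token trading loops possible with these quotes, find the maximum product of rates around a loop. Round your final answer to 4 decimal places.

1.0634

VLD→LMN→FYR→VLD: 1.03 × 2.86 × 0.361 = 1.06343
CYN→LMN→FYR→CYN: 1.07 × 2.86 × 0.314 = 0.96090
VLD→FYR→LMN→VLD: 2.72 × 0.351 × 0.969 = 0.92512
VLD→FYR→CYN→VLD: 2.72 × 0.314 × 1.08 = 0.92241
Maximum is VLD→LMN→FYR→VLD at 1.0634; arbitrage exists.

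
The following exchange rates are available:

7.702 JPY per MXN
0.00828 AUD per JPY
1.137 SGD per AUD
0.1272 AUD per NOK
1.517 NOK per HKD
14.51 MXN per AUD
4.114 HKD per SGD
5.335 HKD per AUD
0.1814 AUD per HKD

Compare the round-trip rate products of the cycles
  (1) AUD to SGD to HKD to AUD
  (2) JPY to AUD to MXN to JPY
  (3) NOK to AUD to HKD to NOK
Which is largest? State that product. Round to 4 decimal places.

(1) 1.137 × 4.114 × 0.1814 = 0.84852
(2) 0.00828 × 14.51 × 7.702 = 0.92534
(3) 0.1272 × 5.335 × 1.517 = 1.02945
Highest is cycle (3) at 1.0295 (>1, arbitrage).

1.0295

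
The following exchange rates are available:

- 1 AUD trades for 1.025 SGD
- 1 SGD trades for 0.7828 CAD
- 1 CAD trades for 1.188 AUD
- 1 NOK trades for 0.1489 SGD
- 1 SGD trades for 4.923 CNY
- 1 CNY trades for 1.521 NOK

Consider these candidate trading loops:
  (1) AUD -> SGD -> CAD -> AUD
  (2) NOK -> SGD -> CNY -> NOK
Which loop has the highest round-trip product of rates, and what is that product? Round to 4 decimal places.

1.1149

(1) 1.025 × 0.7828 × 1.188 = 0.95322
(2) 0.1489 × 4.923 × 1.521 = 1.11495
Highest is cycle (2) at 1.1149 (>1, arbitrage).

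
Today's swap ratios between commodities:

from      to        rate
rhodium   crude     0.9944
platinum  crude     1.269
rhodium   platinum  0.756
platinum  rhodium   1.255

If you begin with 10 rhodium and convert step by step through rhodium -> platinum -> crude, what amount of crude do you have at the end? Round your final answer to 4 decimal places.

10 rhodium × 0.756 = 7.56 platinum
7.56 platinum × 1.269 = 9.59364 crude

9.5936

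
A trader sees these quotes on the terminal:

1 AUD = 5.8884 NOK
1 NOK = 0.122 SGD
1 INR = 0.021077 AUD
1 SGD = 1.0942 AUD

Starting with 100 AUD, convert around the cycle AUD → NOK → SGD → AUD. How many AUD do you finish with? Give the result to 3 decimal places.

100 AUD × 5.8884 = 588.84 NOK
588.84 NOK × 0.122 = 71.83848 SGD
71.83848 SGD × 1.0942 = 78.605664816 AUD

78.606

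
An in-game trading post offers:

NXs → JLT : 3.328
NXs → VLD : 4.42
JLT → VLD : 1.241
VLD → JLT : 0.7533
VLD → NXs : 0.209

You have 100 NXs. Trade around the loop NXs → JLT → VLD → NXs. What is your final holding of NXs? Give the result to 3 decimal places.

86.318

100 NXs × 3.328 = 332.8 JLT
332.8 JLT × 1.241 = 413.0048 VLD
413.0048 VLD × 0.209 = 86.3180032 NXs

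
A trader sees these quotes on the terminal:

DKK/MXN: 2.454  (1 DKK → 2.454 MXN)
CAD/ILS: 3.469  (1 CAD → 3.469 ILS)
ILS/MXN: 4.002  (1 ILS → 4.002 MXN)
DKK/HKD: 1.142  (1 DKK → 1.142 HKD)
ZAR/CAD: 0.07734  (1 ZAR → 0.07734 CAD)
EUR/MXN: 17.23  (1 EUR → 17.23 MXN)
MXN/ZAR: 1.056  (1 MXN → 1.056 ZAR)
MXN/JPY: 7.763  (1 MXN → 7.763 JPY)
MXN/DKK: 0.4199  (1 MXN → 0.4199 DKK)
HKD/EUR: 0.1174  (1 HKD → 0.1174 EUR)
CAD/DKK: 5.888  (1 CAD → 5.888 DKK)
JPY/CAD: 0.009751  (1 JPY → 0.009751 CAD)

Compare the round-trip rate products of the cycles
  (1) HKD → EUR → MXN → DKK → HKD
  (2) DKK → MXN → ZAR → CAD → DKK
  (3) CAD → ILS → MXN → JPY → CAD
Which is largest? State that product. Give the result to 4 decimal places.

(1) 0.1174 × 17.23 × 0.4199 × 1.142 = 0.96999
(2) 2.454 × 1.056 × 0.07734 × 5.888 = 1.18008
(3) 3.469 × 4.002 × 7.763 × 0.009751 = 1.05090
Highest is cycle (2) at 1.1801 (>1, arbitrage).

1.1801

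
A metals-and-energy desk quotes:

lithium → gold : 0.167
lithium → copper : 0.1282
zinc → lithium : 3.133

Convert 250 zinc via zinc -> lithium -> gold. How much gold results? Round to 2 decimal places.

250 zinc × 3.133 = 783.25 lithium
783.25 lithium × 0.167 = 130.80275 gold

130.80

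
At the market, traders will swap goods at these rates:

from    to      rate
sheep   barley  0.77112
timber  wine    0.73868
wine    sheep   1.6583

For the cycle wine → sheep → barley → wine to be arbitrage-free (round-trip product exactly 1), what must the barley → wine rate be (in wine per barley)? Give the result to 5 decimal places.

Known legs of the cycle: 1.6583 × 0.77112 = 1.278748296
For no arbitrage the full-cycle product must be 1, so the missing rate is 1 / 1.278748296 ≈ 0.7820147.

0.78201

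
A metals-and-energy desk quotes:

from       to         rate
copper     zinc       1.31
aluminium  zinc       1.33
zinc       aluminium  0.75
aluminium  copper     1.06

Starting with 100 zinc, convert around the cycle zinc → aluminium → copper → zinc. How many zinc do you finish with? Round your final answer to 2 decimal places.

100 zinc × 0.75 = 75 aluminium
75 aluminium × 1.06 = 79.5 copper
79.5 copper × 1.31 = 104.145 zinc

104.15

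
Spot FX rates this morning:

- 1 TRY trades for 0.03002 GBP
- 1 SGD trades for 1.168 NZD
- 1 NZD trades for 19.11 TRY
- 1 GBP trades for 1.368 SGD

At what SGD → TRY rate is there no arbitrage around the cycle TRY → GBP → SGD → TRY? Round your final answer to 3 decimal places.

Known legs of the cycle: 0.03002 × 1.368 = 0.04106736
For no arbitrage the full-cycle product must be 1, so the missing rate is 1 / 0.04106736 ≈ 24.35024.

24.350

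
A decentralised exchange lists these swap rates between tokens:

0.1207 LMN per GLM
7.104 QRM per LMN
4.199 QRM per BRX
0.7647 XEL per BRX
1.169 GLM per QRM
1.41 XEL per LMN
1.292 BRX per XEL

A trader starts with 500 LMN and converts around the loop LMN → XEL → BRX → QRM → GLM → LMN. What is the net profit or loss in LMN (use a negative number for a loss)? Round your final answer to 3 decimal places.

500 LMN × 1.41 = 705 XEL
705 XEL × 1.292 = 910.86 BRX
910.86 BRX × 4.199 = 3824.70114 QRM
3824.70114 QRM × 1.169 = 4471.07563266 GLM
4471.07563266 GLM × 0.1207 = 539.658828862062 LMN
Net change: 539.658828862062 − 500 = 39.658828862062 LMN

39.659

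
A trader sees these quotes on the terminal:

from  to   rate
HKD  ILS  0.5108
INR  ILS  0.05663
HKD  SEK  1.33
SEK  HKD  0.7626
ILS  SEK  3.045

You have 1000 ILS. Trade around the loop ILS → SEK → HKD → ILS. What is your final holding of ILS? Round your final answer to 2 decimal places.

1000 ILS × 3.045 = 3045 SEK
3045 SEK × 0.7626 = 2322.117 HKD
2322.117 HKD × 0.5108 = 1186.1373636 ILS

1186.14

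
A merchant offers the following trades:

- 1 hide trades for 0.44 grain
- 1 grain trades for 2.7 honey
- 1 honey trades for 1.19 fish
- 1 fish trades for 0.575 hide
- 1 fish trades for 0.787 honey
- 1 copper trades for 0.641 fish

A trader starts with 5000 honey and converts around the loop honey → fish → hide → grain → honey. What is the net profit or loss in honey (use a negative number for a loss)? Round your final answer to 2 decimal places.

-935.56

5000 honey × 1.19 = 5950 fish
5950 fish × 0.575 = 3421.25 hide
3421.25 hide × 0.44 = 1505.35 grain
1505.35 grain × 2.7 = 4064.445 honey
Net change: 4064.445 − 5000 = -935.555 honey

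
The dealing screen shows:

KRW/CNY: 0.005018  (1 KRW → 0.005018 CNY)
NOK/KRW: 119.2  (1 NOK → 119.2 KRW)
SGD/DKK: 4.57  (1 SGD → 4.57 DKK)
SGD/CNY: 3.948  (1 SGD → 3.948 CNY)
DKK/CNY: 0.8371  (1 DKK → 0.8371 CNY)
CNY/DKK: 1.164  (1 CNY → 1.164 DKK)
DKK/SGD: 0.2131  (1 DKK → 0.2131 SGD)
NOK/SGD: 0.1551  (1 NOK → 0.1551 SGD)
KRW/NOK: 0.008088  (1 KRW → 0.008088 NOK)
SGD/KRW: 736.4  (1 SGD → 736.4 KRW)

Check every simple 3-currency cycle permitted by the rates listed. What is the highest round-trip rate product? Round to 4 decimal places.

0.9793

CNY→DKK→SGD→CNY: 1.164 × 0.2131 × 3.948 = 0.97930
KRW→NOK→SGD→KRW: 0.008088 × 0.1551 × 736.4 = 0.92378
Maximum is CNY→DKK→SGD→CNY at 0.9793; no arbitrage — every cycle loses value.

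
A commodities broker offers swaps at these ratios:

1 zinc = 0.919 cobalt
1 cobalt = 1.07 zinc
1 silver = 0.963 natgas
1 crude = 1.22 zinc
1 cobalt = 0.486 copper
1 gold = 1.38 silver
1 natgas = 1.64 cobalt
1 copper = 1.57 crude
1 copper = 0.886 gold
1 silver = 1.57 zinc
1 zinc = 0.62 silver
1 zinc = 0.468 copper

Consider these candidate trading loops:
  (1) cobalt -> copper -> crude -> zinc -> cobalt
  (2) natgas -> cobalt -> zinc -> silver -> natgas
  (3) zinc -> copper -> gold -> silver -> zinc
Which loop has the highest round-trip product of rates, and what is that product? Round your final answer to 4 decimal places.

1.0477

(1) 0.486 × 1.57 × 1.22 × 0.919 = 0.85548
(2) 1.64 × 1.07 × 0.62 × 0.963 = 1.04772
(3) 0.468 × 0.886 × 1.38 × 1.57 = 0.89838
Highest is cycle (2) at 1.0477 (>1, arbitrage).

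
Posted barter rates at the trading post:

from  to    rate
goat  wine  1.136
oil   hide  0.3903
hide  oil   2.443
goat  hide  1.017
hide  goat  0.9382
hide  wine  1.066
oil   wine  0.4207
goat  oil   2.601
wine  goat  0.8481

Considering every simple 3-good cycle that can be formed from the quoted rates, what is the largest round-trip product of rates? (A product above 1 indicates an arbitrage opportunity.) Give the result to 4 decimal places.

goat→oil→hide→goat: 2.601 × 0.3903 × 0.9382 = 0.95243
wine→goat→oil→wine: 0.8481 × 2.601 × 0.4207 = 0.92803
wine→goat→hide→wine: 0.8481 × 1.017 × 1.066 = 0.91944
Maximum is goat→oil→hide→goat at 0.9524; no arbitrage — every cycle loses value.

0.9524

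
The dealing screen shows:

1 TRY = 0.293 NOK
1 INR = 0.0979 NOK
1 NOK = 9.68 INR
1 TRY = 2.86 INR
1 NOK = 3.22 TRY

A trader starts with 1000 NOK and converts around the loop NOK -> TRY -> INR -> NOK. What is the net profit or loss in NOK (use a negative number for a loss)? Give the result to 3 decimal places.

1000 NOK × 3.22 = 3220 TRY
3220 TRY × 2.86 = 9209.2 INR
9209.2 INR × 0.0979 = 901.58068 NOK
Net change: 901.58068 − 1000 = -98.41932 NOK

-98.419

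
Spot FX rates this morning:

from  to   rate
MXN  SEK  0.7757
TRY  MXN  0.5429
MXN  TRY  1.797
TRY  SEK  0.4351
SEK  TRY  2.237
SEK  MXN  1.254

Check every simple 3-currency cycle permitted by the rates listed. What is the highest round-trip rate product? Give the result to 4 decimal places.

SEK→MXN→TRY→SEK: 1.254 × 1.797 × 0.4351 = 0.98047
SEK→TRY→MXN→SEK: 2.237 × 0.5429 × 0.7757 = 0.94206
Maximum is SEK→MXN→TRY→SEK at 0.9805; no arbitrage — every cycle loses value.

0.9805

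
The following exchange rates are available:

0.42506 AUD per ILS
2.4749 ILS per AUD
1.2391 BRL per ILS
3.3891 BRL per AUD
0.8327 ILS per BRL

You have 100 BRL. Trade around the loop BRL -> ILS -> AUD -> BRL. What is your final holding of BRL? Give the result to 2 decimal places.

119.96

100 BRL × 0.8327 = 83.27 ILS
83.27 ILS × 0.42506 = 35.3947462 AUD
35.3947462 AUD × 3.3891 = 119.95633434642 BRL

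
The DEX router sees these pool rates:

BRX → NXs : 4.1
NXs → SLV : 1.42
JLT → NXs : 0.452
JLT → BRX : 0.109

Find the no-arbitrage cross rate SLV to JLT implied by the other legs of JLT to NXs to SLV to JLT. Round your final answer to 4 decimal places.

Known legs of the cycle: 0.452 × 1.42 = 0.64184
For no arbitrage the full-cycle product must be 1, so the missing rate is 1 / 0.64184 ≈ 1.558021.

1.5580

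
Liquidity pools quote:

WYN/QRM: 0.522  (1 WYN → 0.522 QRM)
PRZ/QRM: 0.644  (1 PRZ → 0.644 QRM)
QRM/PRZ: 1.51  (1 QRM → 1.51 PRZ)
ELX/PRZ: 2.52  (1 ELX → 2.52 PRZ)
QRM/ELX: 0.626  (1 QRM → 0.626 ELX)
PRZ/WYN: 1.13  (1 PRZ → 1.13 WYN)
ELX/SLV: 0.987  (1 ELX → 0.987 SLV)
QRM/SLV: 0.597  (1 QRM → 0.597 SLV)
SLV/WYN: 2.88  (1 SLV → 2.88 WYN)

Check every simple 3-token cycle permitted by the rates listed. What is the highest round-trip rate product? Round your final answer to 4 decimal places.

1.0159

ELX→PRZ→QRM→ELX: 2.52 × 0.644 × 0.626 = 1.01592
SLV→WYN→QRM→SLV: 2.88 × 0.522 × 0.597 = 0.89751
WYN→QRM→PRZ→WYN: 0.522 × 1.51 × 1.13 = 0.89069
Maximum is ELX→PRZ→QRM→ELX at 1.0159; arbitrage exists.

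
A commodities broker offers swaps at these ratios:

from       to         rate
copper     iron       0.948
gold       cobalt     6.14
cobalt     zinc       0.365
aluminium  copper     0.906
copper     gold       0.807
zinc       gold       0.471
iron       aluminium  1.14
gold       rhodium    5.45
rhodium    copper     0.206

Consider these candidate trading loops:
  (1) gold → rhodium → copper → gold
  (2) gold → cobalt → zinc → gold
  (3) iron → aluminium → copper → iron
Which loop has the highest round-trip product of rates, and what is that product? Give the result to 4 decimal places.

1.0556

(1) 5.45 × 0.206 × 0.807 = 0.90602
(2) 6.14 × 0.365 × 0.471 = 1.05556
(3) 1.14 × 0.906 × 0.948 = 0.97913
Highest is cycle (2) at 1.0556 (>1, arbitrage).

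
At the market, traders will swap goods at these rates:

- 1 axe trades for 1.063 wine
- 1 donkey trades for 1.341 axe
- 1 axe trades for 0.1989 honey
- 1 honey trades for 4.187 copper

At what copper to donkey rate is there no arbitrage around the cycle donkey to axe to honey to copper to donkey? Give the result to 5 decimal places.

Known legs of the cycle: 1.341 × 0.1989 × 4.187 = 1.1167771563
For no arbitrage the full-cycle product must be 1, so the missing rate is 1 / 1.1167771563 ≈ 0.8954338.

0.89543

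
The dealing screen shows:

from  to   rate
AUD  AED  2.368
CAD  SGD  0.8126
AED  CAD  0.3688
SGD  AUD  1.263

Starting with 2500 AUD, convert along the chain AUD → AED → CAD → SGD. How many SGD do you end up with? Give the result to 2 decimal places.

1774.15

2500 AUD × 2.368 = 5920 AED
5920 AED × 0.3688 = 2183.296 CAD
2183.296 CAD × 0.8126 = 1774.1463296 SGD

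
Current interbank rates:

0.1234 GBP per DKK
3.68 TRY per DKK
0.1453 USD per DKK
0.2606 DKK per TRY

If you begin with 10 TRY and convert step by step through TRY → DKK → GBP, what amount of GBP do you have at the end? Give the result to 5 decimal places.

0.32158

10 TRY × 0.2606 = 2.606 DKK
2.606 DKK × 0.1234 = 0.3215804 GBP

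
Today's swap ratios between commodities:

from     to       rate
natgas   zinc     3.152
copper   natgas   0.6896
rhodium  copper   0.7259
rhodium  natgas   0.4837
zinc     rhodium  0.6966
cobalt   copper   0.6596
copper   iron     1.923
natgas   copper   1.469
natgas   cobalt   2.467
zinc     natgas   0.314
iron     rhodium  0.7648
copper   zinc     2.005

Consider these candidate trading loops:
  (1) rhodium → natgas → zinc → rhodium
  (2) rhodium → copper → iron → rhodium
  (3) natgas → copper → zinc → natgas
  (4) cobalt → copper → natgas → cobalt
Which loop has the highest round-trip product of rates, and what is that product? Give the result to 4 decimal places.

(1) 0.4837 × 3.152 × 0.6966 = 1.06205
(2) 0.7259 × 1.923 × 0.7648 = 1.06759
(3) 1.469 × 2.005 × 0.314 = 0.92484
(4) 0.6596 × 0.6896 × 2.467 = 1.12214
Highest is cycle (4) at 1.1221 (>1, arbitrage).

1.1221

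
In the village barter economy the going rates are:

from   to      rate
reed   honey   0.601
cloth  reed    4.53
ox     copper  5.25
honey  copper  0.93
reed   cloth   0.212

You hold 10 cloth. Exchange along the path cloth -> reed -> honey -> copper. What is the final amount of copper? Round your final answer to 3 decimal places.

10 cloth × 4.53 = 45.3 reed
45.3 reed × 0.601 = 27.2253 honey
27.2253 honey × 0.93 = 25.319529 copper

25.320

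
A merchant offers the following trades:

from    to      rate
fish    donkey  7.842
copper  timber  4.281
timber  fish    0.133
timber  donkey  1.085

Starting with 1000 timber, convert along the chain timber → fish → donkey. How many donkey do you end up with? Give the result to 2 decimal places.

1042.99

1000 timber × 0.133 = 133 fish
133 fish × 7.842 = 1042.986 donkey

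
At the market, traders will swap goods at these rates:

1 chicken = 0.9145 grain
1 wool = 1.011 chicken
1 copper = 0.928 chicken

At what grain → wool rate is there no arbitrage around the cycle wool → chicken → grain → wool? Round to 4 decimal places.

1.0816

Known legs of the cycle: 1.011 × 0.9145 = 0.9245595
For no arbitrage the full-cycle product must be 1, so the missing rate is 1 / 0.9245595 ≈ 1.081596.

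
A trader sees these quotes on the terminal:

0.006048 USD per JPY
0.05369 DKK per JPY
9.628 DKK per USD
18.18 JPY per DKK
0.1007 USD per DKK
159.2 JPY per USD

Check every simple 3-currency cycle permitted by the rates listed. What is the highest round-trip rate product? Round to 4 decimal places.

1.0586

JPY→USD→DKK→JPY: 0.006048 × 9.628 × 18.18 = 1.05862
JPY→DKK→USD→JPY: 0.05369 × 0.1007 × 159.2 = 0.86073
Maximum is JPY→USD→DKK→JPY at 1.0586; arbitrage exists.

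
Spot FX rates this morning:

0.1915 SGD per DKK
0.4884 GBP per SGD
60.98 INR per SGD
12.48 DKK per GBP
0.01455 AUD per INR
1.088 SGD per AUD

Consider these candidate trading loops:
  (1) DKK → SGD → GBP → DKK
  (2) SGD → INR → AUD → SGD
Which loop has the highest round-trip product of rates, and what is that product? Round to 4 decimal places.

(1) 0.1915 × 0.4884 × 12.48 = 1.16724
(2) 60.98 × 0.01455 × 1.088 = 0.96534
Highest is cycle (1) at 1.1672 (>1, arbitrage).

1.1672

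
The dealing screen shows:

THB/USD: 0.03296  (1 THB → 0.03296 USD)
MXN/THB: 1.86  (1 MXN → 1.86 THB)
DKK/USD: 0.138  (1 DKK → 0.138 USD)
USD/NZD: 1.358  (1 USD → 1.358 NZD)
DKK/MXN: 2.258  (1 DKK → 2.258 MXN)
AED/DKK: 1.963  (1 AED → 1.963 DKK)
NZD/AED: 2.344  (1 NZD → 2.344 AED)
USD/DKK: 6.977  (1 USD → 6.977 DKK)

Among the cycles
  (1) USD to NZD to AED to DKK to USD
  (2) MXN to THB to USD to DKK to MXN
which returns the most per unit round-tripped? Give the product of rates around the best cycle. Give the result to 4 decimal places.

0.9658

(1) 1.358 × 2.344 × 1.963 × 0.138 = 0.86230
(2) 1.86 × 0.03296 × 6.977 × 2.258 = 0.96581
Highest is cycle (2) at 0.9658 (≤1, no arbitrage).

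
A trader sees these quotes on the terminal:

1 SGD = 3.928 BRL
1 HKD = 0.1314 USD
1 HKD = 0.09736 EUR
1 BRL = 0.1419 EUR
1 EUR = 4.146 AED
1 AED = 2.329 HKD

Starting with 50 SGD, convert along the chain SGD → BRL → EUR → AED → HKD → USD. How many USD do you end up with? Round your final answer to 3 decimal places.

35.360

50 SGD × 3.928 = 196.4 BRL
196.4 BRL × 0.1419 = 27.86916 EUR
27.86916 EUR × 4.146 = 115.54553736 AED
115.54553736 AED × 2.329 = 269.10555651144 HKD
269.10555651144 HKD × 0.1314 = 35.360470125603216 USD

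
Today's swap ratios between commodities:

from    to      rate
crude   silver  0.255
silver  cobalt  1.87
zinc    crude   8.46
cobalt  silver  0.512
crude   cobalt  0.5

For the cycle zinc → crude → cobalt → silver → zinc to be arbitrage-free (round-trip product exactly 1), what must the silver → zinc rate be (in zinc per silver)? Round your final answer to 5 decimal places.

0.46173

Known legs of the cycle: 8.46 × 0.5 × 0.512 = 2.16576
For no arbitrage the full-cycle product must be 1, so the missing rate is 1 / 2.16576 ≈ 0.4617317.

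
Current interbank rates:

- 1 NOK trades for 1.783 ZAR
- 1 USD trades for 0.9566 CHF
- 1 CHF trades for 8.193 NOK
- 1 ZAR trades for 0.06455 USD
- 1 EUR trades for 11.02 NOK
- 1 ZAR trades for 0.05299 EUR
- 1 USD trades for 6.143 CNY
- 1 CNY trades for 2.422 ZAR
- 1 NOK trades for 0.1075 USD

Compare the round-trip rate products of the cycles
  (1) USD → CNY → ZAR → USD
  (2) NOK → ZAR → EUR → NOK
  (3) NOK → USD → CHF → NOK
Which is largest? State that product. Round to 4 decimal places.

(1) 6.143 × 2.422 × 0.06455 = 0.96040
(2) 1.783 × 0.05299 × 11.02 = 1.04118
(3) 0.1075 × 0.9566 × 8.193 = 0.84252
Highest is cycle (2) at 1.0412 (>1, arbitrage).

1.0412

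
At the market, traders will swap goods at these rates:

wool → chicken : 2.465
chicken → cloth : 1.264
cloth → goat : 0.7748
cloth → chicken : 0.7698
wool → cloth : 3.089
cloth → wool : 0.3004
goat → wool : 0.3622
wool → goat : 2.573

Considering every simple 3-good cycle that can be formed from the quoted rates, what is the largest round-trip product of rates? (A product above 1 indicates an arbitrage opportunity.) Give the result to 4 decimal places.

0.9360

cloth→wool→chicken→cloth: 0.3004 × 2.465 × 1.264 = 0.93597
goat→wool→cloth→goat: 0.3622 × 3.089 × 0.7748 = 0.86687
Maximum is cloth→wool→chicken→cloth at 0.9360; no arbitrage — every cycle loses value.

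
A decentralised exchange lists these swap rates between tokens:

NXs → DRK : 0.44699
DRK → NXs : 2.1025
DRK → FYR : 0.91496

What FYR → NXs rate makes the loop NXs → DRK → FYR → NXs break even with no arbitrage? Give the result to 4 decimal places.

2.4451

Known legs of the cycle: 0.44699 × 0.91496 = 0.4089779704
For no arbitrage the full-cycle product must be 1, so the missing rate is 1 / 0.4089779704 ≈ 2.445119.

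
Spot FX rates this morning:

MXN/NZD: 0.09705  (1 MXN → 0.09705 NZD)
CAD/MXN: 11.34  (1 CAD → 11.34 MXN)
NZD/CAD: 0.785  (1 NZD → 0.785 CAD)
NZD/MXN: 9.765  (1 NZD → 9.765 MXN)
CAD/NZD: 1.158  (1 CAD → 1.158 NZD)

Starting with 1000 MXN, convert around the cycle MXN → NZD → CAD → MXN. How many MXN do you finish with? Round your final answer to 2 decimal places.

863.93

1000 MXN × 0.09705 = 97.05 NZD
97.05 NZD × 0.785 = 76.18425 CAD
76.18425 CAD × 11.34 = 863.929395 MXN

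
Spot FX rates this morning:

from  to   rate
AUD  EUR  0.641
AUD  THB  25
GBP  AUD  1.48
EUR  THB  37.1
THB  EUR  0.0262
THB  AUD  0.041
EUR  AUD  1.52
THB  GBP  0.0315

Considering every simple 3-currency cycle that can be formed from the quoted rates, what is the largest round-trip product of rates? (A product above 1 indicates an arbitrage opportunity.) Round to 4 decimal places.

1.1655

GBP→AUD→THB→GBP: 1.48 × 25 × 0.0315 = 1.16550
THB→EUR→AUD→THB: 0.0262 × 1.52 × 25 = 0.99560
THB→AUD→EUR→THB: 0.041 × 0.641 × 37.1 = 0.97503
Maximum is GBP→AUD→THB→GBP at 1.1655; arbitrage exists.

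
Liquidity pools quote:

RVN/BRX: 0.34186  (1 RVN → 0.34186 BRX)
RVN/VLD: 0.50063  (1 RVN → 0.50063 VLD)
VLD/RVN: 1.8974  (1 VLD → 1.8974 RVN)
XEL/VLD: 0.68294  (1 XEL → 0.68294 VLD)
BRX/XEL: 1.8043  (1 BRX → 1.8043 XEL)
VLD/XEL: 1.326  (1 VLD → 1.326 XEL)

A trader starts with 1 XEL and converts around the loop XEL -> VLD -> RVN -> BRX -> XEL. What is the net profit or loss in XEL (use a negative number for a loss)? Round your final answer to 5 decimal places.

-0.20072

1 XEL × 0.68294 = 0.68294 VLD
0.68294 VLD × 1.8974 = 1.295810356 RVN
1.295810356 RVN × 0.34186 = 0.44298572830216 BRX
0.44298572830216 BRX × 1.8043 = 0.799279149575587288 XEL
Net change: 0.799279149575587288 − 1 = -0.200720850424412712 XEL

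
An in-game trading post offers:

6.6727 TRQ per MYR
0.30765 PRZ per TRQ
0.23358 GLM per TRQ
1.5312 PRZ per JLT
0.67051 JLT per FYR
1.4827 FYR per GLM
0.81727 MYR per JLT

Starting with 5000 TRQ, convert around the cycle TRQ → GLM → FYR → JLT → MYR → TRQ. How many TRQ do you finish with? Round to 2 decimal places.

6331.86

5000 TRQ × 0.23358 = 1167.9 GLM
1167.9 GLM × 1.4827 = 1731.64533 FYR
1731.64533 FYR × 0.67051 = 1161.0855102183 JLT
1161.0855102183 JLT × 0.81727 = 948.920354936110041 MYR
948.920354936110041 MYR × 6.6727 = 6331.8608523821814705807 TRQ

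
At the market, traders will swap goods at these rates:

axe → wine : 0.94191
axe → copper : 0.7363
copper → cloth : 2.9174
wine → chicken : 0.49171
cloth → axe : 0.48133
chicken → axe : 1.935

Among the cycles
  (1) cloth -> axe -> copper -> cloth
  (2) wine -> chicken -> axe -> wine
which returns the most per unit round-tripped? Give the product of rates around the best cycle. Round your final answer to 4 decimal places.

(1) 0.48133 × 0.7363 × 2.9174 = 1.03394
(2) 0.49171 × 1.935 × 0.94191 = 0.89619
Highest is cycle (1) at 1.0339 (>1, arbitrage).

1.0339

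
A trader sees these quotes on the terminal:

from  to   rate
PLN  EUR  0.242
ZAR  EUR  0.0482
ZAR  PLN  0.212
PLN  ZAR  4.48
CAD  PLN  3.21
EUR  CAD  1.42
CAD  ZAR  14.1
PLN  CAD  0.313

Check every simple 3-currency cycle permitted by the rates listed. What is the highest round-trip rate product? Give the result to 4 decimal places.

PLN→EUR→CAD→PLN: 0.242 × 1.42 × 3.21 = 1.10308
ZAR→EUR→CAD→ZAR: 0.0482 × 1.42 × 14.1 = 0.96506
ZAR→PLN→CAD→ZAR: 0.212 × 0.313 × 14.1 = 0.93562
Maximum is PLN→EUR→CAD→PLN at 1.1031; arbitrage exists.

1.1031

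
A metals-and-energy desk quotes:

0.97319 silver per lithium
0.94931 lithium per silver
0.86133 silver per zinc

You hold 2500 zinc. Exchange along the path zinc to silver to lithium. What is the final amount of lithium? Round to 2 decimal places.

2044.17

2500 zinc × 0.86133 = 2153.325 silver
2153.325 silver × 0.94931 = 2044.17295575 lithium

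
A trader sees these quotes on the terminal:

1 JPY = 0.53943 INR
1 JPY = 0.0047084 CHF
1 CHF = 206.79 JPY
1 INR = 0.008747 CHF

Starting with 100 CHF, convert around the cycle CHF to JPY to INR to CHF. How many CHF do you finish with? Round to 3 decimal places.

97.572

100 CHF × 206.79 = 20679 JPY
20679 JPY × 0.53943 = 11154.87297 INR
11154.87297 INR × 0.008747 = 97.57167386859 CHF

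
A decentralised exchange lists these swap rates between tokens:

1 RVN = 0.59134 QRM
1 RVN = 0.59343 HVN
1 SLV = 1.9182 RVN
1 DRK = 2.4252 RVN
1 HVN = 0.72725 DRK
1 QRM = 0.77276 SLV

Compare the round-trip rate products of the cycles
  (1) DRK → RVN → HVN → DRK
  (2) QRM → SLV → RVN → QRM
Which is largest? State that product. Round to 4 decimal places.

1.0466

(1) 2.4252 × 0.59343 × 0.72725 = 1.04665
(2) 0.77276 × 1.9182 × 0.59134 = 0.87655
Highest is cycle (1) at 1.0466 (>1, arbitrage).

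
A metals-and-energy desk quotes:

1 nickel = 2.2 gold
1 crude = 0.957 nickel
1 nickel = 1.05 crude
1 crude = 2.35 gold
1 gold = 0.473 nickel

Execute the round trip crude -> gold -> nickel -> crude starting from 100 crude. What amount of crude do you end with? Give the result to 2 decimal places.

116.71

100 crude × 2.35 = 235 gold
235 gold × 0.473 = 111.155 nickel
111.155 nickel × 1.05 = 116.71275 crude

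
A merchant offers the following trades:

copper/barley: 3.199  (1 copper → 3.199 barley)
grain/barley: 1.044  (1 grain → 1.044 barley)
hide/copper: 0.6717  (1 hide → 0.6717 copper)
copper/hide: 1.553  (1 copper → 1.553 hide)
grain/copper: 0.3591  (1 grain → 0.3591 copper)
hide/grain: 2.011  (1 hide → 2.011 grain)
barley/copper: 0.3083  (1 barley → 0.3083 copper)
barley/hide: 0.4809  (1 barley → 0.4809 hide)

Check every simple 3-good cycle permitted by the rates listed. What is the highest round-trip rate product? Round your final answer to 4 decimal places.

1.1215

hide→grain→copper→hide: 2.011 × 0.3591 × 1.553 = 1.12150
hide→copper→barley→hide: 0.6717 × 3.199 × 0.4809 = 1.03334
hide→grain→barley→hide: 2.011 × 1.044 × 0.4809 = 1.00964
Maximum is hide→grain→copper→hide at 1.1215; arbitrage exists.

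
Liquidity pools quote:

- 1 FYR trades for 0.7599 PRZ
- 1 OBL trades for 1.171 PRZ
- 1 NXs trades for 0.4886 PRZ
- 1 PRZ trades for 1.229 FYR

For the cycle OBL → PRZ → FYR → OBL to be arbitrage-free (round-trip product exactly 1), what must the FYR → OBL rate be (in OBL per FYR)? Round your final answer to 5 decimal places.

Known legs of the cycle: 1.171 × 1.229 = 1.439159
For no arbitrage the full-cycle product must be 1, so the missing rate is 1 / 1.439159 ≈ 0.6948503.

0.69485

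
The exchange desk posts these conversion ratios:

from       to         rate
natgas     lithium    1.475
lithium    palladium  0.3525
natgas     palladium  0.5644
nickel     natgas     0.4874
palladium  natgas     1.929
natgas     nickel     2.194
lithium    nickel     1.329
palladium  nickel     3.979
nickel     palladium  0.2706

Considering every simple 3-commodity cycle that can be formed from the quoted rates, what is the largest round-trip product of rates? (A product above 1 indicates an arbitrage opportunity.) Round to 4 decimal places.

palladium→natgas→nickel→palladium: 1.929 × 2.194 × 0.2706 = 1.14524
palladium→nickel→natgas→palladium: 3.979 × 0.4874 × 0.5644 = 1.09458
palladium→natgas→lithium→palladium: 1.929 × 1.475 × 0.3525 = 1.00296
lithium→nickel→natgas→lithium: 1.329 × 0.4874 × 1.475 = 0.95544
Maximum is palladium→natgas→nickel→palladium at 1.1452; arbitrage exists.

1.1452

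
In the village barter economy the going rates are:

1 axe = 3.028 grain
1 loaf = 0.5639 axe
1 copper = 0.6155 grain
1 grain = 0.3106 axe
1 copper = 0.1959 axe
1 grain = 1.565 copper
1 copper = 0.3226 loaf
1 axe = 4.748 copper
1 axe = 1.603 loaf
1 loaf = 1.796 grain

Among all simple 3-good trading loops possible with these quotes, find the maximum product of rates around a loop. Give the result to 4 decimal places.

copper→axe→grain→copper: 0.1959 × 3.028 × 1.565 = 0.92833
copper→grain→axe→copper: 0.6155 × 0.3106 × 4.748 = 0.90770
copper→loaf→grain→copper: 0.3226 × 1.796 × 1.565 = 0.90674
grain→axe→loaf→grain: 0.3106 × 1.603 × 1.796 = 0.89421
copper→loaf→axe→copper: 0.3226 × 0.5639 × 4.748 = 0.86373
Maximum is copper→axe→grain→copper at 0.9283; no arbitrage — every cycle loses value.

0.9283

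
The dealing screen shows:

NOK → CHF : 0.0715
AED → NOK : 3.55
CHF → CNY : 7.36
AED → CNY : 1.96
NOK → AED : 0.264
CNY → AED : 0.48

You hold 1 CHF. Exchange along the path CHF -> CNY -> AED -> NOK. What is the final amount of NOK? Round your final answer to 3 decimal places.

12.541

1 CHF × 7.36 = 7.36 CNY
7.36 CNY × 0.48 = 3.5328 AED
3.5328 AED × 3.55 = 12.54144 NOK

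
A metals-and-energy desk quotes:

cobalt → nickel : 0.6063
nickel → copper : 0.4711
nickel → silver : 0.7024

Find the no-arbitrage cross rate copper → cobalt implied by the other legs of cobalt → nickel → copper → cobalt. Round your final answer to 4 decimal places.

Known legs of the cycle: 0.6063 × 0.4711 = 0.28562793
For no arbitrage the full-cycle product must be 1, so the missing rate is 1 / 0.28562793 ≈ 3.501058.

3.5011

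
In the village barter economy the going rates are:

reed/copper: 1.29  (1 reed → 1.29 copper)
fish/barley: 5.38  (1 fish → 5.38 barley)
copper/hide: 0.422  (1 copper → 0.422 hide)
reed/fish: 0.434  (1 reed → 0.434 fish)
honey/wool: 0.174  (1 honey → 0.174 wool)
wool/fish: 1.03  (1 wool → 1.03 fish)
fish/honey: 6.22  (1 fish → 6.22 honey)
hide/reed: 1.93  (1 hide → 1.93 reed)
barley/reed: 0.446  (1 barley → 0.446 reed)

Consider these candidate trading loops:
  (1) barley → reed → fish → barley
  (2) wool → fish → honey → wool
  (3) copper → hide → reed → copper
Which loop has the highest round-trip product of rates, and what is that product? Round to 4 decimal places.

(1) 0.446 × 0.434 × 5.38 = 1.04137
(2) 1.03 × 6.22 × 0.174 = 1.11475
(3) 0.422 × 1.93 × 1.29 = 1.05065
Highest is cycle (2) at 1.1147 (>1, arbitrage).

1.1147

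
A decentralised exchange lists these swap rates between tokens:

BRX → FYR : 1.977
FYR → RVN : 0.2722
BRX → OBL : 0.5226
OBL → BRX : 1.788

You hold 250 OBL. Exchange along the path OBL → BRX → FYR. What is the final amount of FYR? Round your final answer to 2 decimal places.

250 OBL × 1.788 = 447 BRX
447 BRX × 1.977 = 883.719 FYR

883.72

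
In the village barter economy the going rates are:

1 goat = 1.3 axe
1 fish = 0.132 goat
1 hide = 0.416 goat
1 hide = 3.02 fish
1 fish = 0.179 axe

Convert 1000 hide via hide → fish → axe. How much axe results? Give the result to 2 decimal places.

540.58

1000 hide × 3.02 = 3020 fish
3020 fish × 0.179 = 540.58 axe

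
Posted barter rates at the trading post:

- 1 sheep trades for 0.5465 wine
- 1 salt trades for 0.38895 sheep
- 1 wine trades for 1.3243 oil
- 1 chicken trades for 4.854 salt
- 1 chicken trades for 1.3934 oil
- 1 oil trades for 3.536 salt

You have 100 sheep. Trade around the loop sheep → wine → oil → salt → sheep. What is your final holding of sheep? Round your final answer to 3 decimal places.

100 sheep × 0.5465 = 54.65 wine
54.65 wine × 1.3243 = 72.372995 oil
72.372995 oil × 3.536 = 255.91091032 salt
255.91091032 salt × 0.38895 = 99.536548568964 sheep

99.537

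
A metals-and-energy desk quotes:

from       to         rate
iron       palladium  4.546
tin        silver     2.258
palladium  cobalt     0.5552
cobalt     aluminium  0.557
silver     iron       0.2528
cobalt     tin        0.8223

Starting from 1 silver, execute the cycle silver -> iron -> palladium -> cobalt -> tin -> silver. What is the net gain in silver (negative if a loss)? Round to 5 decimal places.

0.18470

1 silver × 0.2528 = 0.2528 iron
0.2528 iron × 4.546 = 1.1492288 palladium
1.1492288 palladium × 0.5552 = 0.63805182976 cobalt
0.63805182976 cobalt × 0.8223 = 0.524670019611648 tin
0.524670019611648 tin × 2.258 = 1.184704904283101184 silver
Net change: 1.184704904283101184 − 1 = 0.184704904283101184 silver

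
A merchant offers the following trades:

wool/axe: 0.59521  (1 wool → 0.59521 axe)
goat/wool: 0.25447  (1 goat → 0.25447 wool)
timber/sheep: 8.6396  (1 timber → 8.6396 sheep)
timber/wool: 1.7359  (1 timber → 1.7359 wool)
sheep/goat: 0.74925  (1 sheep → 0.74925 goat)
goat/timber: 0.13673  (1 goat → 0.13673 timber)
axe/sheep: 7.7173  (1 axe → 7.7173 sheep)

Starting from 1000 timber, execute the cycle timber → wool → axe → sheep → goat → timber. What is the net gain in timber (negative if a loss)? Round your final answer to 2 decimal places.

1000 timber × 1.7359 = 1735.9 wool
1735.9 wool × 0.59521 = 1033.225039 axe
1033.225039 axe × 7.7173 = 7973.7075934747 sheep
7973.7075934747 sheep × 0.74925 = 5974.300414410918975 goat
5974.300414410918975 goat × 0.13673 = 816.86609566240495145175 timber
Net change: 816.86609566240495145175 − 1000 = -183.13390433759504854825 timber

-183.13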